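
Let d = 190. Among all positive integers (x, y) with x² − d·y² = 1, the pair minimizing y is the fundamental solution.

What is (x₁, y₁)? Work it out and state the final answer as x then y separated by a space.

[13; 1,3,1,1,1,…,3,1,26] for √190; ℓ=14 ⇒ convergent index 13
a_0=13:  p_0=13·1+0=13,  q_0=13·0+1=1
…
a_2=3:  p_2=3·14+13=55,  q_2=3·1+1=4
…
a_5=1:  p_5=1·124+69=193,  q_5=1·9+5=14
…
a_8=2:  p_8=2·1213+510=2936,  q_8=2·88+37=213
a_9=1:  p_9=1·2936+1213=4149,  q_9=1·213+88=301
a_10=1:  p_10=1·4149+2936=7085,  q_10=1·301+213=514
a_11=1:  p_11=1·7085+4149=11234,  q_11=1·514+301=815
a_12=3:  p_12=3·11234+7085=40787,  q_12=3·815+514=2959
a_13=1:  p_13=1·40787+11234=52021,  q_13=1·2959+815=3774
fundamental: x₁=52021, y₁=3774  (since 2706184441 − 190·14243076 = 1)

52021 3774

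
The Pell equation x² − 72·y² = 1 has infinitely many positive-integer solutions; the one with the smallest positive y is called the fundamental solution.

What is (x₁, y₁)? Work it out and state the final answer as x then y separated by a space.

17 2

[8; 2,16] for √72; ℓ=2 ⇒ convergent index 1
i=0: a=8 ⇒ p=8, q=1
i=1: a=2 ⇒ p=17, q=2
→ (17, 2).  Check: 17²=289, 72·2²=288, difference 1.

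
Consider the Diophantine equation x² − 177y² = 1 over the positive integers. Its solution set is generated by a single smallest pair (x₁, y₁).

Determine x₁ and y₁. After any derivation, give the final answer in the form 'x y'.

62423 4692

d=177: √d = [13; 3,3,2,8,2,3,3,26] (ℓ=8, even), read p_7/q_7
i=0: a=13 ⇒ p=13, q=1
i=1: a=3 ⇒ p=40, q=3
i=2: a=3 ⇒ p=133, q=10
i=3: a=2 ⇒ p=306, q=23
…
i=5: a=2 ⇒ p=5468, q=411
i=6: a=3 ⇒ p=18985, q=1427
i=7: a=3 ⇒ p=62423, q=4692
(x₁, y₁) = (62423, 4692);  62423² − 177·4692² = 1 ✓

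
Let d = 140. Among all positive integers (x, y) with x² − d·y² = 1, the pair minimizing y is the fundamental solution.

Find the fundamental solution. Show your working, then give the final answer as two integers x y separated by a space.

71 6

√140 → a₀=11, period (1,4,1,22); ℓ=4 even so k=3
step 0: (11, 1)  from 11·(1,0) + (0,1)
…
step 2: (59, 5)  from 4·(12,1) + (11,1)
step 3: (71, 6)  from 1·(59,5) + (12,1)
→ (71, 6).  Check: 71²=5041, 140·6²=5040, difference 1.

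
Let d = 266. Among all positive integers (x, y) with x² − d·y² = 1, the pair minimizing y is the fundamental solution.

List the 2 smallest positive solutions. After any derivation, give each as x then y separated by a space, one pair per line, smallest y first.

√266 = [16; 3,4,3,32, …], period ℓ=4 (even) → k=3
step 0: (16, 1)  from 16·(1,0) + (0,1)
…
step 2: (212, 13)  from 4·(49,3) + (16,1)
step 3: (685, 42)  from 3·(212,13) + (49,3)
→ (685, 42).  Check: 685²=469225, 266·42²=469224, difference 1.
k=2:  x_2 = 685·685+266·42·42 = 938449,  y_2 = 685·42+42·685 = 57540

685 42
938449 57540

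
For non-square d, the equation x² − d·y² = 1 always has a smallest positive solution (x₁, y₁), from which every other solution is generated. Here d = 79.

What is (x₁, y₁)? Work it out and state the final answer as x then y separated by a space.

80 9

√79 → a₀=8, period (1,7,1,16); ℓ=4 even so k=3
k=0  a_k=8  p_k/q_k = 8/1
…
k=2  a_k=7  p_k/q_k = 71/8
k=3  a_k=1  p_k/q_k = 80/9
fundamental: x₁=80, y₁=9  (since 6400 − 79·81 = 1)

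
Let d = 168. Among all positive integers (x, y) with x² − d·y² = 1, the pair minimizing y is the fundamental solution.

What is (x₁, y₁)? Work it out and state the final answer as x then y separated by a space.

[12; 1,24] for √168; ℓ=2 ⇒ convergent index 1
step 0: (12, 1)  from 12·(1,0) + (0,1)
step 1: (13, 1)  from 1·(12,1) + (1,0)
fundamental: x₁=13, y₁=1  (since 169 − 168·1 = 1)

13 1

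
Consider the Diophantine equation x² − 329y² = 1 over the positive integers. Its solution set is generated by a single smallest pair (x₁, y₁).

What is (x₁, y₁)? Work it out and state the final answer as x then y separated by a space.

[18; 7,4,2,1,1,4,1,1,2,4,7,36] for √329; ℓ=12 ⇒ convergent index 11
k=0  a_k=18  p_k/q_k = 18/1
…
k=7  a_k=1  p_k/q_k = 16125/889
…
k=10  a_k=4  p_k/q_k = 328794/18127
k=11  a_k=7  p_k/q_k = 2376415/131016
fundamental: x₁=2376415, y₁=131016  (since 5647348252225 − 329·17165192256 = 1)

2376415 131016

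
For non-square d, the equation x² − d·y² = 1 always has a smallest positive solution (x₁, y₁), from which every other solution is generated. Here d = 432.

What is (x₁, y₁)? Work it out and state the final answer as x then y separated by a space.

√432 = [20; 1,3,1,1,1,3,1,40, …], period ℓ=8 (even) → k=7
i=0: a=20 ⇒ p=20, q=1
…
i=6: a=3 ⇒ p=1060, q=51
i=7: a=1 ⇒ p=1351, q=65
→ (1351, 65).  Check: 1351²=1825201, 432·65²=1825200, difference 1.

1351 65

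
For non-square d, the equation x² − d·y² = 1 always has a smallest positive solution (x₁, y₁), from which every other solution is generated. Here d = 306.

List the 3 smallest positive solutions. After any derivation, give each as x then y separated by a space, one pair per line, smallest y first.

35 2
2449 140
171395 9798

d=306: √d = [17; 2,34] (ℓ=2, even), read p_1/q_1
i=0: a=17 ⇒ p=17, q=1
i=1: a=2 ⇒ p=35, q=2
(x₁, y₁) = (35, 2);  35² − 306·2² = 1 ✓
(35+2√306)^2 = 2449 + 140√306
(35+2√306)^3 = 171395 + 9798√306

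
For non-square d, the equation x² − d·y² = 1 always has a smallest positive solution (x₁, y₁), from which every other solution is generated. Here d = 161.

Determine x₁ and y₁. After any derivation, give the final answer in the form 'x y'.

11775 928

√161 → a₀=12, period (1,2,4,1,2,1,4,2,1,24); ℓ=10 even so k=9
k=0  a_k=12  p_k/q_k = 12/1
…
k=2  a_k=2  p_k/q_k = 38/3
k=3  a_k=4  p_k/q_k = 165/13
…
k=6  a_k=1  p_k/q_k = 774/61
k=7  a_k=4  p_k/q_k = 3667/289
k=8  a_k=2  p_k/q_k = 8108/639
k=9  a_k=1  p_k/q_k = 11775/928
(x₁, y₁) = (11775, 928);  11775² − 161·928² = 1 ✓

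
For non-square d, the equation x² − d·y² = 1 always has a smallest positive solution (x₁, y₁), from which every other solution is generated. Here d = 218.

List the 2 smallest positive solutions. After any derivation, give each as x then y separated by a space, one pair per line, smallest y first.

126003 8534
31753512017 2150619204

[14; 1,3,3,1,28] for √218; ℓ=5 ⇒ convergent index 9
k=0  a_k=14  p_k/q_k = 14/1
k=1  a_k=1  p_k/q_k = 15/1
k=2  a_k=3  p_k/q_k = 59/4
…
k=4  a_k=1  p_k/q_k = 251/17
k=5  a_k=28  p_k/q_k = 7220/489
…
k=7  a_k=3  p_k/q_k = 29633/2007
k=8  a_k=3  p_k/q_k = 96370/6527
k=9  a_k=1  p_k/q_k = 126003/8534
→ (126003, 8534).  Check: 126003²=15876756009, 218·8534²=15876756008, difference 1.
n=2: (126003,8534)∘(126003,8534) = (126003·126003+218·8534·8534, 126003·8534+8534·126003) = (31753512017,2150619204)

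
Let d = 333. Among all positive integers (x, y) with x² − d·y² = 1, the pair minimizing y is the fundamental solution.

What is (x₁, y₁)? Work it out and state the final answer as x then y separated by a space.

[18; 4,36] for √333; ℓ=2 ⇒ convergent index 1
i=0: a=18 ⇒ p=18, q=1
i=1: a=4 ⇒ p=73, q=4
fundamental: x₁=73, y₁=4  (since 5329 − 333·16 = 1)

73 4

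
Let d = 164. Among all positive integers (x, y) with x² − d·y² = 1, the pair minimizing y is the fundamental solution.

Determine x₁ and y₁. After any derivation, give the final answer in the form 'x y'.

d=164: √d = [12; 1,4,6,4,1,24] (ℓ=6, even), read p_5/q_5
step 0: (12, 1)  from 12·(1,0) + (0,1)
step 1: (13, 1)  from 1·(12,1) + (1,0)
step 2: (64, 5)  from 4·(13,1) + (12,1)
step 3: (397, 31)  from 6·(64,5) + (13,1)
step 4: (1652, 129)  from 4·(397,31) + (64,5)
step 5: (2049, 160)  from 1·(1652,129) + (397,31)
→ (2049, 160).  Check: 2049²=4198401, 164·160²=4198400, difference 1.

2049 160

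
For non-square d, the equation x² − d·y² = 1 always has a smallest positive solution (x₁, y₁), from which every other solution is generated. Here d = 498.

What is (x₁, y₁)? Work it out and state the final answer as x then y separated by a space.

[22; 3,6,22,6,3,44] for √498; ℓ=6 ⇒ convergent index 5
i=0: a=22 ⇒ p=22, q=1
…
i=4: a=6 ⇒ p=56794, q=2545
i=5: a=3 ⇒ p=179777, q=8056
→ (179777, 8056).  Check: 179777²=32319769729, 498·8056²=32319769728, difference 1.

179777 8056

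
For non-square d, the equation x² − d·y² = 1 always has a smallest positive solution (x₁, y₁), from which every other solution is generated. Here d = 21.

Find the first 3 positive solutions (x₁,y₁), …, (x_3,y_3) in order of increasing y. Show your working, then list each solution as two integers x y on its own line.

√21 → a₀=4, period (1,1,2,1,1,8); ℓ=6 even so k=5
a_0=4:  p_0=4·1+0=4,  q_0=4·0+1=1
…
a_2=1:  p_2=1·5+4=9,  q_2=1·1+1=2
…
a_4=1:  p_4=1·23+9=32,  q_4=1·5+2=7
a_5=1:  p_5=1·32+23=55,  q_5=1·7+5=12
fundamental: x₁=55, y₁=12  (since 3025 − 21·144 = 1)
n=2: (55,12)∘(55,12) = (55·55+21·12·12, 55·12+12·55) = (6049,1320)
n=3: (6049,1320)∘(55,12) = (55·6049+21·12·1320, 55·1320+12·6049) = (665335,145188)

55 12
6049 1320
665335 145188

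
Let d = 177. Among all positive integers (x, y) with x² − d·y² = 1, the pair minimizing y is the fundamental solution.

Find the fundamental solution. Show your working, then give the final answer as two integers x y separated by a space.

√177 = [13; 3,3,2,8,2,3,3,26, …], period ℓ=8 (even) → k=7
i=0: a=13 ⇒ p=13, q=1
i=1: a=3 ⇒ p=40, q=3
i=2: a=3 ⇒ p=133, q=10
i=3: a=2 ⇒ p=306, q=23
i=4: a=8 ⇒ p=2581, q=194
i=5: a=2 ⇒ p=5468, q=411
i=6: a=3 ⇒ p=18985, q=1427
i=7: a=3 ⇒ p=62423, q=4692
→ (62423, 4692).  Check: 62423²=3896630929, 177·4692²=3896630928, difference 1.

62423 4692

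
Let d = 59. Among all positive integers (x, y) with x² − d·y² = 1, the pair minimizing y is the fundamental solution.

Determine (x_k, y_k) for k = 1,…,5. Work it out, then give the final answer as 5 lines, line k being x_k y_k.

530 69
561799 73140
595506410 77528331
631236232801 82179957720
669109811262650 87110677654869

√59 → a₀=7, period (1,2,7,2,1,14); ℓ=6 even so k=5
i=0: a=7 ⇒ p=7, q=1
…
i=4: a=2 ⇒ p=361, q=47
i=5: a=1 ⇒ p=530, q=69
→ (530, 69).  Check: 530²=280900, 59·69²=280899, difference 1.
n=2: (530,69)∘(530,69) = (530·530+59·69·69, 530·69+69·530) = (561799,73140)
n=3: (561799,73140)∘(530,69) = (530·561799+59·69·73140, 530·73140+69·561799) = (595506410,77528331)
n=4: (595506410,77528331)∘(530,69) = (530·595506410+59·69·77528331, 530·77528331+69·595506410) = (631236232801,82179957720)
n=5: (631236232801,82179957720)∘(530,69) = (530·631236232801+59·69·82179957720, 530·82179957720+69·631236232801) = (669109811262650,87110677654869)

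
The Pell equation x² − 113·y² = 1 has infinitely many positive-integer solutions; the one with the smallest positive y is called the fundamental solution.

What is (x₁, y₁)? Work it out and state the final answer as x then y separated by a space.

√113 = [10; 1,1,1,2,2,1,1,1,20, …], period ℓ=9 (odd) → k=17
a_0=10:  p_0=10·1+0=10,  q_0=10·0+1=1
…
a_8=1:  p_8=1·489+287=776,  q_8=1·46+27=73
a_9=20:  p_9=20·776+489=16009,  q_9=20·73+46=1506
…
a_12=1:  p_12=1·32794+16785=49579,  q_12=1·3085+1579=4664
…
a_14=2:  p_14=2·131952+49579=313483,  q_14=2·12413+4664=29490
…
a_16=1:  p_16=1·445435+313483=758918,  q_16=1·41903+29490=71393
a_17=1:  p_17=1·758918+445435=1204353,  q_17=1·71393+41903=113296
(x₁, y₁) = (1204353, 113296);  1204353² − 113·113296² = 1 ✓

1204353 113296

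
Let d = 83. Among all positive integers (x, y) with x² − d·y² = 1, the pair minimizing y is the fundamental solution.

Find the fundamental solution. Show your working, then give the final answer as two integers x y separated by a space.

82 9

[9; 9,18] for √83; ℓ=2 ⇒ convergent index 1
step 0: (9, 1)  from 9·(1,0) + (0,1)
step 1: (82, 9)  from 9·(9,1) + (1,0)
(x₁, y₁) = (82, 9);  82² − 83·9² = 1 ✓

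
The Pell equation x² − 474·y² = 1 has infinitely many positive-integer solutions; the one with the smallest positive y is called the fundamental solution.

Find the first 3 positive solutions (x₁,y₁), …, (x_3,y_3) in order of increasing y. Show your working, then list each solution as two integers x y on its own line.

193549 8890
74922430801 3441301220
29002323118011949 1332120819650670

d=474: √d = [21; 1,3,2,1,1,…,3,1,42] (ℓ=14, even), read p_13/q_13
step 0: (21, 1)  from 21·(1,0) + (0,1)
…
step 4: (283, 13)  from 1·(196,9) + (87,4)
step 5: (479, 22)  from 1·(283,13) + (196,9)
…
step 7: (5051, 232)  from 6·(762,35) + (479,22)
…
step 11: (44218, 2031)  from 2·(16677,766) + (10864,499)
step 12: (149331, 6859)  from 3·(44218,2031) + (16677,766)
step 13: (193549, 8890)  from 1·(149331,6859) + (44218,2031)
fundamental: x₁=193549, y₁=8890  (since 37461215401 − 474·79032100 = 1)
n=2: (193549,8890)∘(193549,8890) = (193549·193549+474·8890·8890, 193549·8890+8890·193549) = (74922430801,3441301220)
n=3: (74922430801,3441301220)∘(193549,8890) = (193549·74922430801+474·8890·3441301220, 193549·3441301220+8890·74922430801) = (29002323118011949,1332120819650670)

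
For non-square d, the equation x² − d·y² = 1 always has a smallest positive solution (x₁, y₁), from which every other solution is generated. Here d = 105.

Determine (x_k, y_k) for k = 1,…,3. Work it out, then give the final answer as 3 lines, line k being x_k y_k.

d=105: √d = [10; 4,20] (ℓ=2, even), read p_1/q_1
a_0=10:  p_0=10·1+0=10,  q_0=10·0+1=1
a_1=4:  p_1=4·10+1=41,  q_1=4·1+0=4
(x₁, y₁) = (41, 4);  41² − 105·4² = 1 ✓
n=2: (41,4)∘(41,4) = (41·41+105·4·4, 41·4+4·41) = (3361,328)
n=3: (3361,328)∘(41,4) = (41·3361+105·4·328, 41·328+4·3361) = (275561,26892)

41 4
3361 328
275561 26892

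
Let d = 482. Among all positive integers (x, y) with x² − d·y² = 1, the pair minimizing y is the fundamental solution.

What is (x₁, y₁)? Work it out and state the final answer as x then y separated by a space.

[21; 1,20,1,42] for √482; ℓ=4 ⇒ convergent index 3
a_0=21:  p_0=21·1+0=21,  q_0=21·0+1=1
…
a_2=20:  p_2=20·22+21=461,  q_2=20·1+1=21
a_3=1:  p_3=1·461+22=483,  q_3=1·21+1=22
fundamental: x₁=483, y₁=22  (since 233289 − 482·484 = 1)

483 22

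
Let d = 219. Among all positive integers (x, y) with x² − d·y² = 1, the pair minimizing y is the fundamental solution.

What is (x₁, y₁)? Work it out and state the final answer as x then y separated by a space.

74 5

d=219: √d = [14; 1,3,1,28] (ℓ=4, even), read p_3/q_3
step 0: (14, 1)  from 14·(1,0) + (0,1)
…
step 2: (59, 4)  from 3·(15,1) + (14,1)
step 3: (74, 5)  from 1·(59,4) + (15,1)
→ (74, 5).  Check: 74²=5476, 219·5²=5475, difference 1.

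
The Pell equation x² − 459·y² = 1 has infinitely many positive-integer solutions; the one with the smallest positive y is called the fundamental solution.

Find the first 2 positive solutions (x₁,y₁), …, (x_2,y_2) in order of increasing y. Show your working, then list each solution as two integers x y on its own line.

499850 23331
499700044999 23324000700

√459 = [21; 2,2,1,4,21,4,1,2,2,42, …], period ℓ=10 (even) → k=9
i=0: a=21 ⇒ p=21, q=1
i=1: a=2 ⇒ p=43, q=2
i=2: a=2 ⇒ p=107, q=5
…
i=4: a=4 ⇒ p=707, q=33
…
i=6: a=4 ⇒ p=60695, q=2833
…
i=8: a=2 ⇒ p=212079, q=9899
i=9: a=2 ⇒ p=499850, q=23331
→ (499850, 23331).  Check: 499850²=249850022500, 459·23331²=249850022499, difference 1.
(499850+23331√459)^2 = 499700044999 + 23324000700√459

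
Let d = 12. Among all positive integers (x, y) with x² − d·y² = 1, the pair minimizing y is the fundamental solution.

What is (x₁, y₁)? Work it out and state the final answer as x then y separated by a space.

√12 → a₀=3, period (2,6); ℓ=2 even so k=1
i=0: a=3 ⇒ p=3, q=1
i=1: a=2 ⇒ p=7, q=2
→ (7, 2).  Check: 7²=49, 12·2²=48, difference 1.

7 2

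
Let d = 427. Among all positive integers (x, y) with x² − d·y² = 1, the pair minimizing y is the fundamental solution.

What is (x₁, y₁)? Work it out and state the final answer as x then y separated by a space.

[20; 1,1,1,40] for √427; ℓ=4 ⇒ convergent index 3
a_0=20:  p_0=20·1+0=20,  q_0=20·0+1=1
…
a_2=1:  p_2=1·21+20=41,  q_2=1·1+1=2
a_3=1:  p_3=1·41+21=62,  q_3=1·2+1=3
(x₁, y₁) = (62, 3);  62² − 427·3² = 1 ✓

62 3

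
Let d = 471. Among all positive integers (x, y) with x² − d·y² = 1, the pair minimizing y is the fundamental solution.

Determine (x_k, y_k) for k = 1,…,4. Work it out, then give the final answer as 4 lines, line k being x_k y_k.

d=471: √d = [21; 1,2,2,1,3,…,2,1,42] (ℓ=14, even), read p_13/q_13
i=0: a=21 ⇒ p=21, q=1
i=1: a=1 ⇒ p=22, q=1
…
i=3: a=2 ⇒ p=152, q=7
i=4: a=1 ⇒ p=217, q=10
i=5: a=3 ⇒ p=803, q=37
i=6: a=4 ⇒ p=3429, q=158
i=7: a=14 ⇒ p=48809, q=2249
i=8: a=4 ⇒ p=198665, q=9154
i=9: a=3 ⇒ p=644804, q=29711
…
i=12: a=2 ⇒ p=5506953, q=253747
i=13: a=1 ⇒ p=7838695, q=361188
fundamental: x₁=7838695, y₁=361188  (since 61445139303025 − 471·130456771344 = 1)
k=2:  x_2 = 7838695·7838695+471·361188·361188 = 122890278606049,  y_2 = 7838695·361188+361188·7838695 = 5662485139320
k=3:  x_3 = 7838695·122890278606049+471·361188·5662485139320 = 1926598824915678693415,  y_3 = 7838695·5662485139320+361188·122890278606049 = 88772987898323613612
k=4:  x_4 = 7838695·1926598824915678693415+471·361188·88772987898323613612 = 30204041151744689101078780801,  y_4 = 7838695·88772987898323613612+361188·1926598824915678693415 = 1391728752747293974319493360

7838695 361188
122890278606049 5662485139320
1926598824915678693415 88772987898323613612
30204041151744689101078780801 1391728752747293974319493360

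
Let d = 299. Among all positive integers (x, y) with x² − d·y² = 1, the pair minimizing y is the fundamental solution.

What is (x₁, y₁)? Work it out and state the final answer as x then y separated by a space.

√299 → a₀=17, period (3,2,3,34); ℓ=4 even so k=3
k=0  a_k=17  p_k/q_k = 17/1
…
k=2  a_k=2  p_k/q_k = 121/7
k=3  a_k=3  p_k/q_k = 415/24
fundamental: x₁=415, y₁=24  (since 172225 − 299·576 = 1)

415 24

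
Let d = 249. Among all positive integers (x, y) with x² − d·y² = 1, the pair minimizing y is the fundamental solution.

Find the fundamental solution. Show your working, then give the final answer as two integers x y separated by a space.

[15; 1,3,1,1,5,…,3,1,30] for √249; ℓ=16 ⇒ convergent index 15
step 0: (15, 1)  from 15·(1,0) + (0,1)
…
step 2: (63, 4)  from 3·(16,1) + (15,1)
…
step 4: (142, 9)  from 1·(79,5) + (63,4)
step 5: (789, 50)  from 5·(142,9) + (79,5)
…
step 8: (36751, 2329)  from 10·(3582,227) + (931,59)
…
step 11: (866765, 54929)  from 5·(150586,9543) + (113835,7214)
step 12: (1017351, 64472)  from 1·(866765,54929) + (150586,9543)
…
step 14: (6669699, 422675)  from 3·(1884116,119401) + (1017351,64472)
step 15: (8553815, 542076)  from 1·(6669699,422675) + (1884116,119401)
fundamental: x₁=8553815, y₁=542076  (since 73167751054225 − 249·293846389776 = 1)

8553815 542076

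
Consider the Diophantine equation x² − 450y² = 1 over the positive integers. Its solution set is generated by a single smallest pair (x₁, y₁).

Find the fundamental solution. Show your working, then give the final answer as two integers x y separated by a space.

d=450: √d = [21; 4,1,2,4,2,1,4,42] (ℓ=8, even), read p_7/q_7
step 0: (21, 1)  from 21·(1,0) + (0,1)
…
step 3: (297, 14)  from 2·(106,5) + (85,4)
…
step 6: (4179, 197)  from 1·(2885,136) + (1294,61)
step 7: (19601, 924)  from 4·(4179,197) + (2885,136)
fundamental: x₁=19601, y₁=924  (since 384199201 − 450·853776 = 1)

19601 924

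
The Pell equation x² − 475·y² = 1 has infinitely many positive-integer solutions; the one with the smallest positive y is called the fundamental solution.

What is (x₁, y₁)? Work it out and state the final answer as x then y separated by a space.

57799 2652

√475 = [21; 1,3,1,6,2,6,1,3,1,42, …], period ℓ=10 (even) → k=9
i=0: a=21 ⇒ p=21, q=1
…
i=3: a=1 ⇒ p=109, q=5
…
i=5: a=2 ⇒ p=1591, q=73
i=6: a=6 ⇒ p=10287, q=472
…
i=8: a=3 ⇒ p=45921, q=2107
i=9: a=1 ⇒ p=57799, q=2652
fundamental: x₁=57799, y₁=2652  (since 3340724401 − 475·7033104 = 1)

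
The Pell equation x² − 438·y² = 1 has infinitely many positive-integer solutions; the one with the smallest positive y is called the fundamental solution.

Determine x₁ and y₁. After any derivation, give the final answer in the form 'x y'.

293 14

d=438: √d = [20; 1,12,1,40] (ℓ=4, even), read p_3/q_3
k=0  a_k=20  p_k/q_k = 20/1
k=1  a_k=1  p_k/q_k = 21/1
k=2  a_k=12  p_k/q_k = 272/13
k=3  a_k=1  p_k/q_k = 293/14
(x₁, y₁) = (293, 14);  293² − 438·14² = 1 ✓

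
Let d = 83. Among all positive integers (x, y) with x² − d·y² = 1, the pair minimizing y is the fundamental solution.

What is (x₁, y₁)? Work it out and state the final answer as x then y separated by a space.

[9; 9,18] for √83; ℓ=2 ⇒ convergent index 1
k=0  a_k=9  p_k/q_k = 9/1
k=1  a_k=9  p_k/q_k = 82/9
(x₁, y₁) = (82, 9);  82² − 83·9² = 1 ✓

82 9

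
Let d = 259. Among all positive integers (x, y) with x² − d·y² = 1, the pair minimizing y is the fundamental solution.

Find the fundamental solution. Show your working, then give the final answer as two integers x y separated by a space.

847225 52644

d=259: √d = [16; 10,1,2,3,4,3,2,1,10,32] (ℓ=10, even), read p_9/q_9
k=0  a_k=16  p_k/q_k = 16/1
…
k=2  a_k=1  p_k/q_k = 177/11
…
k=4  a_k=3  p_k/q_k = 1722/107
k=5  a_k=4  p_k/q_k = 7403/460
k=6  a_k=3  p_k/q_k = 23931/1487
…
k=8  a_k=1  p_k/q_k = 79196/4921
k=9  a_k=10  p_k/q_k = 847225/52644
→ (847225, 52644).  Check: 847225²=717790200625, 259·52644²=717790200624, difference 1.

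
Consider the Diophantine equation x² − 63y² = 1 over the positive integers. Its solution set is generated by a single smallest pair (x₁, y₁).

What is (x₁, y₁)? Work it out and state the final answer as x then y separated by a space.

√63 → a₀=7, period (1,14); ℓ=2 even so k=1
i=0: a=7 ⇒ p=7, q=1
i=1: a=1 ⇒ p=8, q=1
(x₁, y₁) = (8, 1);  8² − 63·1² = 1 ✓

8 1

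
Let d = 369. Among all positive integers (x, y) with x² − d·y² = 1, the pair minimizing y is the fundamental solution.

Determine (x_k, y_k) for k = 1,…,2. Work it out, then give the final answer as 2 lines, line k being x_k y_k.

8396801 437120
141012534067201 7340819306240

√369 → a₀=19, period (4,1,3,2,7,4,7,2,3,1,4,38); ℓ=12 even so k=11
a_0=19:  p_0=19·1+0=19,  q_0=19·0+1=1
…
a_5=7:  p_5=7·826+365=6147,  q_5=7·43+19=320
…
a_9=3:  p_9=3·393504+184045=1364557,  q_9=3·20485+9581=71036
a_10=1:  p_10=1·1364557+393504=1758061,  q_10=1·71036+20485=91521
a_11=4:  p_11=4·1758061+1364557=8396801,  q_11=4·91521+71036=437120
→ (8396801, 437120).  Check: 8396801²=70506267033601, 369·437120²=70506267033600, difference 1.
(x_2, y_2) = (8396801·8396801 + 369·437120·437120, 8396801·437120 + 437120·8396801) = (141012534067201, 7340819306240)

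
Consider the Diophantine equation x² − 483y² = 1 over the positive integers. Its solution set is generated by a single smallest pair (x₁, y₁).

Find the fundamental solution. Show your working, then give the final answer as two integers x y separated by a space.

22 1

√483 → a₀=21, period (1,42); ℓ=2 even so k=1
a_0=21:  p_0=21·1+0=21,  q_0=21·0+1=1
a_1=1:  p_1=1·21+1=22,  q_1=1·1+0=1
(x₁, y₁) = (22, 1);  22² − 483·1² = 1 ✓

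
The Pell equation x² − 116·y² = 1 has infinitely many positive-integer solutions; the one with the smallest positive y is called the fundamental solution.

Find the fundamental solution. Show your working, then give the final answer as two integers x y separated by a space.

√116 = [10; 1,3,2,1,4,1,2,3,1,20, …], period ℓ=10 (even) → k=9
a_0=10:  p_0=10·1+0=10,  q_0=10·0+1=1
…
a_2=3:  p_2=3·11+10=43,  q_2=3·1+1=4
…
a_4=1:  p_4=1·97+43=140,  q_4=1·9+4=13
…
a_7=2:  p_7=2·797+657=2251,  q_7=2·74+61=209
a_8=3:  p_8=3·2251+797=7550,  q_8=3·209+74=701
a_9=1:  p_9=1·7550+2251=9801,  q_9=1·701+209=910
→ (9801, 910).  Check: 9801²=96059601, 116·910²=96059600, difference 1.

9801 910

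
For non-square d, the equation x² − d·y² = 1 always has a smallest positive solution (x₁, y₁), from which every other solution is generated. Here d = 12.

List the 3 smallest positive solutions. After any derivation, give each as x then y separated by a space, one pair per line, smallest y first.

√12 = [3; 2,6, …], period ℓ=2 (even) → k=1
step 0: (3, 1)  from 3·(1,0) + (0,1)
step 1: (7, 2)  from 2·(3,1) + (1,0)
→ (7, 2).  Check: 7²=49, 12·2²=48, difference 1.
(7+2√12)^2 = 97 + 28√12
(7+2√12)^3 = 1351 + 390√12

7 2
97 28
1351 390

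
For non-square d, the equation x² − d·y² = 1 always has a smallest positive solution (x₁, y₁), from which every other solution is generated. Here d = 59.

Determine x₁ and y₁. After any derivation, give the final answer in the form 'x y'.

530 69

[7; 1,2,7,2,1,14] for √59; ℓ=6 ⇒ convergent index 5
step 0: (7, 1)  from 7·(1,0) + (0,1)
step 1: (8, 1)  from 1·(7,1) + (1,0)
step 2: (23, 3)  from 2·(8,1) + (7,1)
…
step 4: (361, 47)  from 2·(169,22) + (23,3)
step 5: (530, 69)  from 1·(361,47) + (169,22)
fundamental: x₁=530, y₁=69  (since 280900 − 59·4761 = 1)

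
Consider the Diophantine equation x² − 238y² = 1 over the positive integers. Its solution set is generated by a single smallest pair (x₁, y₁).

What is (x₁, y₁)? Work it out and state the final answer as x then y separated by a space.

√238 → a₀=15, period (2,2,1,14,1,2,2,30); ℓ=8 even so k=7
k=0  a_k=15  p_k/q_k = 15/1
k=1  a_k=2  p_k/q_k = 31/2
…
k=3  a_k=1  p_k/q_k = 108/7
k=4  a_k=14  p_k/q_k = 1589/103
…
k=6  a_k=2  p_k/q_k = 4983/323
k=7  a_k=2  p_k/q_k = 11663/756
fundamental: x₁=11663, y₁=756  (since 136025569 − 238·571536 = 1)

11663 756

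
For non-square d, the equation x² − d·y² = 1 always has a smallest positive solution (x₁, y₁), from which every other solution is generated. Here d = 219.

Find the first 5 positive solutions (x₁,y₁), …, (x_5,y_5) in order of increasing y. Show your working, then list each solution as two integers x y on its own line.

[14; 1,3,1,28] for √219; ℓ=4 ⇒ convergent index 3
i=0: a=14 ⇒ p=14, q=1
i=1: a=1 ⇒ p=15, q=1
i=2: a=3 ⇒ p=59, q=4
i=3: a=1 ⇒ p=74, q=5
→ (74, 5).  Check: 74²=5476, 219·5²=5475, difference 1.
n=2: (74,5)∘(74,5) = (74·74+219·5·5, 74·5+5·74) = (10951,740)
n=3: (10951,740)∘(74,5) = (74·10951+219·5·740, 74·740+5·10951) = (1620674,109515)
n=4: (1620674,109515)∘(74,5) = (74·1620674+219·5·109515, 74·109515+5·1620674) = (239848801,16207480)
n=5: (239848801,16207480)∘(74,5) = (74·239848801+219·5·16207480, 74·16207480+5·239848801) = (35496001874,2398597525)

74 5
10951 740
1620674 109515
239848801 16207480
35496001874 2398597525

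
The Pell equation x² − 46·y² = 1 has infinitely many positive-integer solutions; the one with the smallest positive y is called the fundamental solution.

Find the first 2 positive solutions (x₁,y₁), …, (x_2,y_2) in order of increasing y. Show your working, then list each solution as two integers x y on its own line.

√46 → a₀=6, period (1,3,1,1,2,6,2,1,1,3,1,12); ℓ=12 even so k=11
a_0=6:  p_0=6·1+0=6,  q_0=6·0+1=1
…
a_2=3:  p_2=3·7+6=27,  q_2=3·1+1=4
a_3=1:  p_3=1·27+7=34,  q_3=1·4+1=5
…
a_7=2:  p_7=2·997+156=2150,  q_7=2·147+23=317
a_8=1:  p_8=1·2150+997=3147,  q_8=1·317+147=464
a_9=1:  p_9=1·3147+2150=5297,  q_9=1·464+317=781
a_10=3:  p_10=3·5297+3147=19038,  q_10=3·781+464=2807
a_11=1:  p_11=1·19038+5297=24335,  q_11=1·2807+781=3588
(x₁, y₁) = (24335, 3588);  24335² − 46·3588² = 1 ✓
(24335+3588√46)^2 = 1184384449 + 174627960√46

24335 3588
1184384449 174627960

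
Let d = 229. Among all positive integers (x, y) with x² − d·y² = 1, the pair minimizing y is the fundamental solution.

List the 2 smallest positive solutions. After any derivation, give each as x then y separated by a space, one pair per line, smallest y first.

d=229: √d = [15; 7,1,1,7,30] (ℓ=5, odd), read p_9/q_9
k=0  a_k=15  p_k/q_k = 15/1
…
k=3  a_k=1  p_k/q_k = 227/15
…
k=8  a_k=1  p_k/q_k = 776325/51301
k=9  a_k=7  p_k/q_k = 5848201/386460
fundamental: x₁=5848201, y₁=386460  (since 34201454936401 − 229·149351331600 = 1)
n=2: (5848201,386460)∘(5848201,386460) = (5848201·5848201+229·386460·386460, 5848201·386460+386460·5848201) = (68402909872801,4520191516920)

5848201 386460
68402909872801 4520191516920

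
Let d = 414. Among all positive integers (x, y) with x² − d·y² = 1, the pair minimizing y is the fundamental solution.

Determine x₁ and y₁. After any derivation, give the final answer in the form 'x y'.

24335 1196

[20; 2,1,7,2,7,1,2,40] for √414; ℓ=8 ⇒ convergent index 7
step 0: (20, 1)  from 20·(1,0) + (0,1)
step 1: (41, 2)  from 2·(20,1) + (1,0)
…
step 3: (468, 23)  from 7·(61,3) + (41,2)
…
step 5: (7447, 366)  from 7·(997,49) + (468,23)
step 6: (8444, 415)  from 1·(7447,366) + (997,49)
step 7: (24335, 1196)  from 2·(8444,415) + (7447,366)
(x₁, y₁) = (24335, 1196);  24335² − 414·1196² = 1 ✓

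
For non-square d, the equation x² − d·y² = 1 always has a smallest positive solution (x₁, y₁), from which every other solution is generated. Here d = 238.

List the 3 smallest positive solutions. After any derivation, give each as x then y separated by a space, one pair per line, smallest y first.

d=238: √d = [15; 2,2,1,14,1,2,2,30] (ℓ=8, even), read p_7/q_7
k=0  a_k=15  p_k/q_k = 15/1
…
k=4  a_k=14  p_k/q_k = 1589/103
k=5  a_k=1  p_k/q_k = 1697/110
k=6  a_k=2  p_k/q_k = 4983/323
k=7  a_k=2  p_k/q_k = 11663/756
fundamental: x₁=11663, y₁=756  (since 136025569 − 238·571536 = 1)
k=2:  x_2 = 11663·11663+238·756·756 = 272051137,  y_2 = 11663·756+756·11663 = 17634456
k=3:  x_3 = 11663·272051137+238·756·17634456 = 6345864809999,  y_3 = 11663·17634456+756·272051137 = 411341319900

11663 756
272051137 17634456
6345864809999 411341319900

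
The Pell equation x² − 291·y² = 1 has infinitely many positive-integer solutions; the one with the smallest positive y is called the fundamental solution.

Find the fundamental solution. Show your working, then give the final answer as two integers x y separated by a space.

d=291: √d = [17; 17,34] (ℓ=2, even), read p_1/q_1
step 0: (17, 1)  from 17·(1,0) + (0,1)
step 1: (290, 17)  from 17·(17,1) + (1,0)
(x₁, y₁) = (290, 17);  290² − 291·17² = 1 ✓

290 17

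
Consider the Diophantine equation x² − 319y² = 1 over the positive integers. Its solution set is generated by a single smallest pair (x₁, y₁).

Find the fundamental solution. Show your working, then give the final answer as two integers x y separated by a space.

12901780 722361

d=319: √d = [17; 1,6,5,1,4,…,6,1,34] (ℓ=14, even), read p_13/q_13
k=0  a_k=17  p_k/q_k = 17/1
k=1  a_k=1  p_k/q_k = 18/1
k=2  a_k=6  p_k/q_k = 125/7
k=3  a_k=5  p_k/q_k = 643/36
…
k=5  a_k=4  p_k/q_k = 3715/208
…
k=7  a_k=1  p_k/q_k = 15628/875
k=8  a_k=3  p_k/q_k = 58797/3292
k=9  a_k=4  p_k/q_k = 250816/14043
k=10  a_k=1  p_k/q_k = 309613/17335
k=11  a_k=5  p_k/q_k = 1798881/100718
k=12  a_k=6  p_k/q_k = 11102899/621643
k=13  a_k=1  p_k/q_k = 12901780/722361
fundamental: x₁=12901780, y₁=722361  (since 166455927168400 − 319·521805414321 = 1)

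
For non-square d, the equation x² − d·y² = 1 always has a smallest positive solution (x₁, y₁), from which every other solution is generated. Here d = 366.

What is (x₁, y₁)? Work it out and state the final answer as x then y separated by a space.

√366 = [19; 7,1,1,1,2,12,2,1,1,1,7,38, …], period ℓ=12 (even) → k=11
step 0: (19, 1)  from 19·(1,0) + (0,1)
step 1: (134, 7)  from 7·(19,1) + (1,0)
…
step 5: (1167, 61)  from 2·(440,23) + (287,15)
step 6: (14444, 755)  from 12·(1167,61) + (440,23)
step 7: (30055, 1571)  from 2·(14444,755) + (1167,61)
step 8: (44499, 2326)  from 1·(30055,1571) + (14444,755)
step 9: (74554, 3897)  from 1·(44499,2326) + (30055,1571)
step 10: (119053, 6223)  from 1·(74554,3897) + (44499,2326)
step 11: (907925, 47458)  from 7·(119053,6223) + (74554,3897)
(x₁, y₁) = (907925, 47458);  907925² − 366·47458² = 1 ✓

907925 47458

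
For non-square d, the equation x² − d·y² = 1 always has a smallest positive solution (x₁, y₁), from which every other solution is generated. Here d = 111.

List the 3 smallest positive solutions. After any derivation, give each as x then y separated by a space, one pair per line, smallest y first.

√111 → a₀=10, period (1,1,6,1,1,20); ℓ=6 even so k=5
k=0  a_k=10  p_k/q_k = 10/1
k=1  a_k=1  p_k/q_k = 11/1
k=2  a_k=1  p_k/q_k = 21/2
k=3  a_k=6  p_k/q_k = 137/13
k=4  a_k=1  p_k/q_k = 158/15
k=5  a_k=1  p_k/q_k = 295/28
fundamental: x₁=295, y₁=28  (since 87025 − 111·784 = 1)
k=2:  x_2 = 295·295+111·28·28 = 174049,  y_2 = 295·28+28·295 = 16520
k=3:  x_3 = 295·174049+111·28·16520 = 102688615,  y_3 = 295·16520+28·174049 = 9746772

295 28
174049 16520
102688615 9746772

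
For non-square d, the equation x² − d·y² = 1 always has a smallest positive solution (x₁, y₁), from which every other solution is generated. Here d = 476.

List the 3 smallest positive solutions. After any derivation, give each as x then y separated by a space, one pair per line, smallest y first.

[21; 1,4,2,10,2,4,1,42] for √476; ℓ=8 ⇒ convergent index 7
a_0=21:  p_0=21·1+0=21,  q_0=21·0+1=1
…
a_6=4:  p_6=4·5258+2509=23541,  q_6=4·241+115=1079
a_7=1:  p_7=1·23541+5258=28799,  q_7=1·1079+241=1320
fundamental: x₁=28799, y₁=1320  (since 829382401 − 476·1742400 = 1)
(28799+1320√476)^2 = 1658764801 + 76029360√476
(28799+1320√476)^3 = 95541534979199 + 4379139075960√476

28799 1320
1658764801 76029360
95541534979199 4379139075960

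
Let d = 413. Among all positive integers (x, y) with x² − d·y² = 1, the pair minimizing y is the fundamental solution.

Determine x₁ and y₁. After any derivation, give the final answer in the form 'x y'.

113399 5580

d=413: √d = [20; 3,9,1,4,1,9,3,40] (ℓ=8, even), read p_7/q_7
k=0  a_k=20  p_k/q_k = 20/1
…
k=2  a_k=9  p_k/q_k = 569/28
k=3  a_k=1  p_k/q_k = 630/31
k=4  a_k=4  p_k/q_k = 3089/152
k=5  a_k=1  p_k/q_k = 3719/183
k=6  a_k=9  p_k/q_k = 36560/1799
k=7  a_k=3  p_k/q_k = 113399/5580
(x₁, y₁) = (113399, 5580);  113399² − 413·5580² = 1 ✓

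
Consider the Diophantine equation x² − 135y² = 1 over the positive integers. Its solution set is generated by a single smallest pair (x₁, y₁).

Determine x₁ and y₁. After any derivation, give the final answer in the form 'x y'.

244 21

√135 → a₀=11, period (1,1,1,1,1,1,1,22); ℓ=8 even so k=7
i=0: a=11 ⇒ p=11, q=1
…
i=2: a=1 ⇒ p=23, q=2
…
i=4: a=1 ⇒ p=58, q=5
…
i=6: a=1 ⇒ p=151, q=13
i=7: a=1 ⇒ p=244, q=21
→ (244, 21).  Check: 244²=59536, 135·21²=59535, difference 1.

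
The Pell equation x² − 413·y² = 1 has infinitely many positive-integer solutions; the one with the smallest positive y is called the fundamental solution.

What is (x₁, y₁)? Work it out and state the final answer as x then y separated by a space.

113399 5580

d=413: √d = [20; 3,9,1,4,1,9,3,40] (ℓ=8, even), read p_7/q_7
i=0: a=20 ⇒ p=20, q=1
i=1: a=3 ⇒ p=61, q=3
i=2: a=9 ⇒ p=569, q=28
…
i=6: a=9 ⇒ p=36560, q=1799
i=7: a=3 ⇒ p=113399, q=5580
→ (113399, 5580).  Check: 113399²=12859333201, 413·5580²=12859333200, difference 1.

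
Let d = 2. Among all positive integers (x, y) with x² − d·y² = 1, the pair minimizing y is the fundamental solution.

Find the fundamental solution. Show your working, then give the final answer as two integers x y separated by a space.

3 2

√2 → a₀=1, period (2); ℓ=1 odd so k=1
i=0: a=1 ⇒ p=1, q=1
i=1: a=2 ⇒ p=3, q=2
→ (3, 2).  Check: 3²=9, 2·2²=8, difference 1.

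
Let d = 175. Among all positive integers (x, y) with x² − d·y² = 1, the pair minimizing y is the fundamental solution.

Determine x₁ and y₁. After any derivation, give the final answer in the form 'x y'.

[13; 4,2,1,2,4,26] for √175; ℓ=6 ⇒ convergent index 5
step 0: (13, 1)  from 13·(1,0) + (0,1)
…
step 3: (172, 13)  from 1·(119,9) + (53,4)
step 4: (463, 35)  from 2·(172,13) + (119,9)
step 5: (2024, 153)  from 4·(463,35) + (172,13)
fundamental: x₁=2024, y₁=153  (since 4096576 − 175·23409 = 1)

2024 153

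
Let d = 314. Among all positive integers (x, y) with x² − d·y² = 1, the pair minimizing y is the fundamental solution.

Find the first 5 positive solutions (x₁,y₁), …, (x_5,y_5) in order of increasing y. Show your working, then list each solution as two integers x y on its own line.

[17; 1,2,1,1,2,1,34] for √314; ℓ=7 ⇒ convergent index 13
k=0  a_k=17  p_k/q_k = 17/1
k=1  a_k=1  p_k/q_k = 18/1
…
k=3  a_k=1  p_k/q_k = 71/4
k=4  a_k=1  p_k/q_k = 124/7
…
k=8  a_k=1  p_k/q_k = 15824/893
…
k=12  a_k=2  p_k/q_k = 282617/15949
k=13  a_k=1  p_k/q_k = 392499/22150
(x₁, y₁) = (392499, 22150);  392499² − 314·22150² = 1 ✓
(x_2, y_2) = (392499·392499 + 314·22150·22150, 392499·22150 + 22150·392499) = (308110930001, 17387705700)
(x_3, y_3) = (392499·308110930001 + 314·22150·17387705700, 392499·17387705700 + 22150·308110930001) = (241866463828532499, 13649314199066450)
(x_4, y_4) = (392499·241866463828532499 + 314·22150·13649314199066450, 392499·13649314199066450 + 22150·241866463828532499) = (189864690372162243720001, 10714684347621377411400)
(x_5, y_5) = (392499·189864690372162243720001 + 314·22150·10714684347621377411400, 392499·10714684347621377411400 + 22150·189864690372162243720001) = (149043402212524750531884812499, 8411005783500436710995110750)

392499 22150
308110930001 17387705700
241866463828532499 13649314199066450
189864690372162243720001 10714684347621377411400
149043402212524750531884812499 8411005783500436710995110750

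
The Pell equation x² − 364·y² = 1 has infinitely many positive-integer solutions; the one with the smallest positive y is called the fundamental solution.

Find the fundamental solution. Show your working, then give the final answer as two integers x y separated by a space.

4954951 259710

√364 → a₀=19, period (12,1,2,3,1,8,1,3,2,1,12,38); ℓ=12 even so k=11
step 0: (19, 1)  from 19·(1,0) + (0,1)
step 1: (229, 12)  from 12·(19,1) + (1,0)
step 2: (248, 13)  from 1·(229,12) + (19,1)
step 3: (725, 38)  from 2·(248,13) + (229,12)
step 4: (2423, 127)  from 3·(725,38) + (248,13)
step 5: (3148, 165)  from 1·(2423,127) + (725,38)
…
step 9: (270499, 14178)  from 2·(119872,6283) + (30755,1612)
step 10: (390371, 20461)  from 1·(270499,14178) + (119872,6283)
step 11: (4954951, 259710)  from 12·(390371,20461) + (270499,14178)
→ (4954951, 259710).  Check: 4954951²=24551539412401, 364·259710²=24551539412400, difference 1.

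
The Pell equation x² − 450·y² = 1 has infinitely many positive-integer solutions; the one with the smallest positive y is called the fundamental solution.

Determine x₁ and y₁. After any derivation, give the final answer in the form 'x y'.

19601 924

d=450: √d = [21; 4,1,2,4,2,1,4,42] (ℓ=8, even), read p_7/q_7
step 0: (21, 1)  from 21·(1,0) + (0,1)
step 1: (85, 4)  from 4·(21,1) + (1,0)
…
step 3: (297, 14)  from 2·(106,5) + (85,4)
…
step 6: (4179, 197)  from 1·(2885,136) + (1294,61)
step 7: (19601, 924)  from 4·(4179,197) + (2885,136)
fundamental: x₁=19601, y₁=924  (since 384199201 − 450·853776 = 1)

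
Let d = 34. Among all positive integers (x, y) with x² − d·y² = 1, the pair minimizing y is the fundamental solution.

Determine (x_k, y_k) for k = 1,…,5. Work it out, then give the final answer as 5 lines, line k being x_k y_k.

35 6
2449 420
171395 29394
11995201 2057160
839492675 143971806

√34 = [5; 1,4,1,10, …], period ℓ=4 (even) → k=3
i=0: a=5 ⇒ p=5, q=1
…
i=2: a=4 ⇒ p=29, q=5
i=3: a=1 ⇒ p=35, q=6
fundamental: x₁=35, y₁=6  (since 1225 − 34·36 = 1)
(x_2, y_2) = (35·35 + 34·6·6, 35·6 + 6·35) = (2449, 420)
(x_3, y_3) = (35·2449 + 34·6·420, 35·420 + 6·2449) = (171395, 29394)
(x_4, y_4) = (35·171395 + 34·6·29394, 35·29394 + 6·171395) = (11995201, 2057160)
(x_5, y_5) = (35·11995201 + 34·6·2057160, 35·2057160 + 6·11995201) = (839492675, 143971806)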